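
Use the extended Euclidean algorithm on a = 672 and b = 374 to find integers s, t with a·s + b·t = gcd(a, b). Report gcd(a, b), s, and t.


Euclidean algorithm on (672, 374) — divide until remainder is 0:
  672 = 1 · 374 + 298
  374 = 1 · 298 + 76
  298 = 3 · 76 + 70
  76 = 1 · 70 + 6
  70 = 11 · 6 + 4
  6 = 1 · 4 + 2
  4 = 2 · 2 + 0
gcd(672, 374) = 2.
Track Bezout coefficients alongside the remainders: start with r₀ = 672 = a·1 + b·0 (s = 1, t = 0) and r₁ = 374 = a·0 + b·1 (s = 0, t = 1); each new remainder r_{k+1} = r_{k-1} − q_k·r_k inherits s_{k+1} = s_{k-1} − q_k·s_k, t_{k+1} = t_{k-1} − q_k·t_k, so r_k = a·s_k + b·t_k at every step:
  q = 1: r = 298, s = 1 − 1·0 = 1, t = 0 − 1·1 = -1  (check: 672·1 + 374·(-1) = 298)
  q = 1: r = 76, s = 0 − 1·1 = -1, t = 1 − 1·(-1) = 2  (check: 672·(-1) + 374·2 = 76)
  q = 3: r = 70, s = 1 − 3·(-1) = 4, t = -1 − 3·2 = -7  (check: 672·4 + 374·(-7) = 70)
  q = 1: r = 6, s = -1 − 1·4 = -5, t = 2 − 1·(-7) = 9  (check: 672·(-5) + 374·9 = 6)
  q = 11: r = 4, s = 4 − 11·(-5) = 59, t = -7 − 11·9 = -106  (check: 672·59 + 374·(-106) = 4)
  q = 1: r = 2, s = -5 − 1·59 = -64, t = 9 − 1·(-106) = 115  (check: 672·(-64) + 374·115 = 2)
The row with r = 2 (the gcd) gives the Bezout coefficients s = -64, t = 115.
Result: 672 · (-64) + 374 · (115) = 2.

gcd(672, 374) = 2; s = -64, t = 115 (check: 672·(-64) + 374·115 = 2).


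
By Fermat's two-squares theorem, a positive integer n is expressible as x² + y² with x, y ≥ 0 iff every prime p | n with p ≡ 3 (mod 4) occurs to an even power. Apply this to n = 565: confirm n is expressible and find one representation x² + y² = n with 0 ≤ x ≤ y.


Step 1: Factor n = 565 = 5 · 113.
Step 2: Check the mod-4 condition on each prime factor: 5 ≡ 1 (mod 4), exponent 1; 113 ≡ 1 (mod 4), exponent 1.
All primes ≡ 3 (mod 4) appear to even exponent (or don't appear), so by the two-squares theorem n IS expressible as a sum of two squares.
Step 3: Build a representation. Here n = 5 · 113 is a product of primes ≡ 1 (mod 4). Each prime p ≡ 1 (mod 4) is itself a sum of two squares; find a² by testing p − a² for a perfect square:
  5: 5 − 1² = 4 = 2² ⇒ 5 = 1² + 2².
  113: 113 − 1² = 112, 113 − 2² = 109, 113 − 3² = 104, 113 − 4² = 97, 113 − 5² = 88, 113 − 6² = 77, 113 − 7² = 64 = 8² ⇒ 113 = 7² + 8².
  Combine using the Brahmagupta–Fibonacci identity (a² + b²)(c² + d²) = (ac − bd)² + (ad + bc)² = (ac + bd)² + (ad − bc)²:
  5 · 113 = 565: from (1² + 2²)(7² + 8²), take (1·7 − 2·8, 1·8 + 2·7) = (7 − 16, 8 + 14) = (-9, 22); dropping signs (only squares matter) gives (9, 22); check 9² + 22² = 81 + 484 = 565 ✓.
Step 4: Order so x ≤ y and verify: 9² + 22² = 81 + 484 = 565 = n. ✓

n = 565 = 9² + 22² (one valid representation with x ≤ y).


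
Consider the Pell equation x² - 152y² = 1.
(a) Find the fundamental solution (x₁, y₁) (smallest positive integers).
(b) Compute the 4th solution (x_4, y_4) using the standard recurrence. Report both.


Step 1: Find the fundamental solution (x₁, y₁) of x² - 152y² = 1.
  Expand √152 as a continued fraction. a₀ = ⌊√152⌋ = 12; iterate m_{k+1} = d_k·a_k − m_k, d_{k+1} = (152 − m_{k+1}²)/d_k, a_{k+1} = ⌊(a₀ + m_{k+1})/d_{k+1}⌋ (starting m₀ = 0, d₀ = 1), with convergents p_k = a_k·p_{k-1} + p_{k-2}, q_k = a_k·q_{k-1} + q_{k-2} (p₋₁ = 1, q₋₁ = 0):
  k = 0: a₀ = 12; p₀/q₀ = 12/1; p₀² − 152·q₀² = 144 − 152 = -8.
  k = 1: m = 12, d = 8, a = ⌊(12 + 12)/8⌋ = 3; p/q = (3·12 + 1)/(3·1 + 0) = 37/3; p² − 152·q² = 1369 − 1368 = 1.
  The first convergent with p² − 152·q² = 1 gives the fundamental solution (x₁, y₁) = (37, 3).
Step 2: Apply the recurrence (x_{n+1}, y_{n+1}) = (x₁x_n + 152y₁y_n, x₁y_n + y₁x_n) repeatedly.
  From (x_1, y_1) = (37, 3): x_2 = 37·37 + 152·3·3 = 2737; y_2 = 37·3 + 3·37 = 222.
  From (x_2, y_2) = (2737, 222): x_3 = 37·2737 + 152·3·222 = 202501; y_3 = 37·222 + 3·2737 = 16425.
  From (x_3, y_3) = (202501, 16425): x_4 = 37·202501 + 152·3·16425 = 14982337; y_4 = 37·16425 + 3·202501 = 1215228.
Step 3: Verify x_4² - 152·y_4² = 224470421981569 - 224470421981568 = 1 (should be 1). ✓

(x_1, y_1) = (37, 3); (x_4, y_4) = (14982337, 1215228).


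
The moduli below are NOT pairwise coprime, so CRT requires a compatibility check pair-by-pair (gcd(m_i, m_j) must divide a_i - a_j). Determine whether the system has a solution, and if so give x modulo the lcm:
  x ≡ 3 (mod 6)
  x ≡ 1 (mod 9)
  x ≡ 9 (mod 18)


Moduli 6, 9, 18 are not pairwise coprime, so CRT works modulo lcm(m_i) when all pairwise compatibility conditions hold.
Pairwise compatibility: gcd(m_i, m_j) must divide a_i - a_j for every pair.
Merge one congruence at a time:
  Start: x ≡ 3 (mod 6).
  Combine with x ≡ 1 (mod 9): gcd(6, 9) = 3, and 1 - 3 = -2 is NOT divisible by 3.
    ⇒ system is inconsistent (no integer solution).

No solution (the system is inconsistent).


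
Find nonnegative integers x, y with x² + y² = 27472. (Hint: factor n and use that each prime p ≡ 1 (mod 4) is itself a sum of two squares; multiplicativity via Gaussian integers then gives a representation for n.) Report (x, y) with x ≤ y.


Step 1: Factor n = 27472 = 2^4 · 17 · 101.
Step 2: Check the mod-4 condition on each prime factor: 2 = 2 (special); 17 ≡ 1 (mod 4), exponent 1; 101 ≡ 1 (mod 4), exponent 1.
All primes ≡ 3 (mod 4) appear to even exponent (or don't appear), so by the two-squares theorem n IS expressible as a sum of two squares.
Step 3: Build a representation. Group n = k² · m with k = 4 and m = 17 · 101 = 1717 (a product of primes ≡ 1 (mod 4)); a representation of m scales to one of n via (k·x)² + (k·y)² = k²(x² + y²). Each prime p ≡ 1 (mod 4) is itself a sum of two squares; find a² by testing p − a² for a perfect square:
  17: 17 − 1² = 16 = 4² ⇒ 17 = 1² + 4².
  101: 101 − 1² = 100 = 10² ⇒ 101 = 1² + 10².
  Combine using the Brahmagupta–Fibonacci identity (a² + b²)(c² + d²) = (ac − bd)² + (ad + bc)² = (ac + bd)² + (ad − bc)²:
  17 · 101 = 1717: from (1² + 4²)(1² + 10²), take (1·1 − 4·10, 1·10 + 4·1) = (1 − 40, 10 + 4) = (-39, 14); dropping signs (only squares matter) gives (39, 14); check 39² + 14² = 1521 + 196 = 1717 ✓.
  Scale by k = 4: (4·39, 4·14) = (156, 56).
Step 4: Order so x ≤ y and verify: 56² + 156² = 3136 + 24336 = 27472 = n. ✓

n = 27472 = 56² + 156² (one valid representation with x ≤ y).


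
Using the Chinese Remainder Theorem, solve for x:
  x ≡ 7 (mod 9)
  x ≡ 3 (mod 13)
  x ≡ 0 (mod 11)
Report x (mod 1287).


Moduli 9, 13, 11 are pairwise coprime; by CRT there is a unique solution modulo M = 9 · 13 · 11 = 1287.
Solve pairwise, accumulating the modulus:
  Start with x ≡ 7 (mod 9).
  Combine with x ≡ 3 (mod 13): since gcd(9, 13) = 1, we get a unique residue mod 117.
    Write x = 7 + 9·t and substitute into x ≡ 3 (mod 13): 9·t ≡ 3 − 7 = -4 (mod 13).
    Reduce coefficients mod 13: 9·t ≡ 9 (mod 13).
    The inverse of 9 mod 13 is 3 (since 9·3 = 27 = 2·13 + 1), so t ≡ 3·9 = 27 ≡ 1 (mod 13).
    Then x = 7 + 9·1 = 16, valid modulo lcm(9, 13) = 117: x ≡ 16 (mod 117).
  Combine with x ≡ 0 (mod 11): since gcd(117, 11) = 1, we get a unique residue mod 1287.
    Write x = 16 + 117·t and substitute into x ≡ 0 (mod 11): 117·t ≡ 0 − 16 = -16 (mod 11).
    Reduce coefficients mod 11: 7·t ≡ 6 (mod 11).
    The inverse of 7 mod 11 is 8 (since 7·8 = 56 = 5·11 + 1), so t ≡ 8·6 = 48 ≡ 4 (mod 11).
    Then x = 16 + 117·4 = 484, valid modulo lcm(117, 11) = 1287: x ≡ 484 (mod 1287).
Verify: 484 mod 9 = 7 ✓, 484 mod 13 = 3 ✓, 484 mod 11 = 0 ✓.

x ≡ 484 (mod 1287).


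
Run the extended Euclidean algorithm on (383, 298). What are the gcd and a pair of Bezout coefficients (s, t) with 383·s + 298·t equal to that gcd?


Euclidean algorithm on (383, 298) — divide until remainder is 0:
  383 = 1 · 298 + 85
  298 = 3 · 85 + 43
  85 = 1 · 43 + 42
  43 = 1 · 42 + 1
  42 = 42 · 1 + 0
gcd(383, 298) = 1.
Track Bezout coefficients alongside the remainders: start with r₀ = 383 = a·1 + b·0 (s = 1, t = 0) and r₁ = 298 = a·0 + b·1 (s = 0, t = 1); each new remainder r_{k+1} = r_{k-1} − q_k·r_k inherits s_{k+1} = s_{k-1} − q_k·s_k, t_{k+1} = t_{k-1} − q_k·t_k, so r_k = a·s_k + b·t_k at every step:
  q = 1: r = 85, s = 1 − 1·0 = 1, t = 0 − 1·1 = -1  (check: 383·1 + 298·(-1) = 85)
  q = 3: r = 43, s = 0 − 3·1 = -3, t = 1 − 3·(-1) = 4  (check: 383·(-3) + 298·4 = 43)
  q = 1: r = 42, s = 1 − 1·(-3) = 4, t = -1 − 1·4 = -5  (check: 383·4 + 298·(-5) = 42)
  q = 1: r = 1, s = -3 − 1·4 = -7, t = 4 − 1·(-5) = 9  (check: 383·(-7) + 298·9 = 1)
The row with r = 1 (the gcd) gives the Bezout coefficients s = -7, t = 9.
Result: 383 · (-7) + 298 · (9) = 1.

gcd(383, 298) = 1; s = -7, t = 9 (check: 383·(-7) + 298·9 = 1).


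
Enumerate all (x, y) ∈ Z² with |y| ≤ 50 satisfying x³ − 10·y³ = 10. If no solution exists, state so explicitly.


The equation is x³ - 10y³ = 10. For fixed y, x³ = 10·y³ + 10, so a solution requires the RHS to be a perfect cube.
Strategy: iterate y from -50 to 50, compute RHS = 10·y³ + 10, and check whether it is a (positive or negative) perfect cube.
Check small values of y:
  y = 0: RHS = 10 is not a perfect cube.
  y = 1: RHS = 20 is not a perfect cube.
  y = -1: RHS = 0 = (0)³ ⇒ x = 0 works.
  y = 2: RHS = 90 is not a perfect cube.
  y = -2: RHS = -70 is not a perfect cube.
  y = 3: RHS = 280 is not a perfect cube.
  y = -3: RHS = -260 is not a perfect cube.
Continuing the search up to |y| = 50 finds no further solutions beyond those listed.
Collected solutions: (0, -1).

Solutions (with |y| ≤ 50): (0, -1).


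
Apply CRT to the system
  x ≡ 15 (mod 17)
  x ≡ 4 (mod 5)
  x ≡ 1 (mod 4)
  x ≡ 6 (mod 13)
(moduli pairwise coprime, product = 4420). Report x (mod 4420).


Product of moduli M = 17 · 5 · 4 · 13 = 4420.
Merge one congruence at a time:
  Start: x ≡ 15 (mod 17).
  Combine with x ≡ 4 (mod 5); new modulus lcm = 85.
    Write x = 15 + 17·t and substitute into x ≡ 4 (mod 5): 17·t ≡ 4 − 15 = -11 (mod 5).
    Reduce coefficients mod 5: 2·t ≡ 4 (mod 5).
    The inverse of 2 mod 5 is 3 (since 2·3 = 6 = 1·5 + 1), so t ≡ 3·4 = 12 ≡ 2 (mod 5).
    Then x = 15 + 17·2 = 49, valid modulo lcm(17, 5) = 85: x ≡ 49 (mod 85).
  Combine with x ≡ 1 (mod 4); new modulus lcm = 340.
    Write x = 49 + 85·t and substitute into x ≡ 1 (mod 4): 85·t ≡ 1 − 49 = -48 (mod 4).
    Reduce coefficients mod 4: 1·t ≡ 0 (mod 4).
    So t ≡ 0 (mod 4).
    Then x = 49 + 85·0 = 49, valid modulo lcm(85, 4) = 340: x ≡ 49 (mod 340).
  Combine with x ≡ 6 (mod 13); new modulus lcm = 4420.
    Write x = 49 + 340·t and substitute into x ≡ 6 (mod 13): 340·t ≡ 6 − 49 = -43 (mod 13).
    Reduce coefficients mod 13: 2·t ≡ 9 (mod 13).
    The inverse of 2 mod 13 is 7 (since 2·7 = 14 = 1·13 + 1), so t ≡ 7·9 = 63 ≡ 11 (mod 13).
    Then x = 49 + 340·11 = 3789, valid modulo lcm(340, 13) = 4420: x ≡ 3789 (mod 4420).
Verify against each original: 3789 mod 17 = 15, 3789 mod 5 = 4, 3789 mod 4 = 1, 3789 mod 13 = 6.

x ≡ 3789 (mod 4420).


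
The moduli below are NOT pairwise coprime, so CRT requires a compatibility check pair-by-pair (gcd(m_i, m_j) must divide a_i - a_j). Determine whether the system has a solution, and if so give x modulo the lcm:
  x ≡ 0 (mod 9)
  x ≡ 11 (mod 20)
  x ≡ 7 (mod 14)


Moduli 9, 20, 14 are not pairwise coprime, so CRT works modulo lcm(m_i) when all pairwise compatibility conditions hold.
Pairwise compatibility: gcd(m_i, m_j) must divide a_i - a_j for every pair.
Merge one congruence at a time:
  Start: x ≡ 0 (mod 9).
  Combine with x ≡ 11 (mod 20): gcd(9, 20) = 1; 11 - 0 = 11, which IS divisible by 1, so compatible.
    Write x = 0 + 9·t and substitute into x ≡ 11 (mod 20): 9·t ≡ 11 − 0 = 11 (mod 20).
    The inverse of 9 mod 20 is 9 (since 9·9 = 81 = 4·20 + 1), so t ≡ 9·11 = 99 ≡ 19 (mod 20).
    Then x = 0 + 9·19 = 171, valid modulo lcm(9, 20) = 180: x ≡ 171 (mod 180).
  Combine with x ≡ 7 (mod 14): gcd(180, 14) = 2; 7 - 171 = -164, which IS divisible by 2, so compatible.
    Write x = 171 + 180·t and substitute into x ≡ 7 (mod 14): 180·t ≡ 7 − 171 = -164 (mod 14).
    Divide the congruence (and modulus) by g = 2: 90·t ≡ -82 (mod 7).
    Reduce coefficients mod 7: 6·t ≡ 2 (mod 7).
    The inverse of 6 mod 7 is 6 (since 6·6 = 36 = 5·7 + 1), so t ≡ 6·2 = 12 ≡ 5 (mod 7).
    Then x = 171 + 180·5 = 1071, valid modulo lcm(180, 14) = 1260: x ≡ 1071 (mod 1260).
Verify: 1071 mod 9 = 0, 1071 mod 20 = 11, 1071 mod 14 = 7.

x ≡ 1071 (mod 1260).


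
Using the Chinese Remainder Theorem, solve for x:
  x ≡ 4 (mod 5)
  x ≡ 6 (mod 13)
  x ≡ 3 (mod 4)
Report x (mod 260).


Moduli 5, 13, 4 are pairwise coprime; by CRT there is a unique solution modulo M = 5 · 13 · 4 = 260.
Solve pairwise, accumulating the modulus:
  Start with x ≡ 4 (mod 5).
  Combine with x ≡ 6 (mod 13): since gcd(5, 13) = 1, we get a unique residue mod 65.
    Write x = 4 + 5·t and substitute into x ≡ 6 (mod 13): 5·t ≡ 6 − 4 = 2 (mod 13).
    The inverse of 5 mod 13 is 8 (since 5·8 = 40 = 3·13 + 1), so t ≡ 8·2 = 16 ≡ 3 (mod 13).
    Then x = 4 + 5·3 = 19, valid modulo lcm(5, 13) = 65: x ≡ 19 (mod 65).
  Combine with x ≡ 3 (mod 4): since gcd(65, 4) = 1, we get a unique residue mod 260.
    Write x = 19 + 65·t and substitute into x ≡ 3 (mod 4): 65·t ≡ 3 − 19 = -16 (mod 4).
    Reduce coefficients mod 4: 1·t ≡ 0 (mod 4).
    So t ≡ 0 (mod 4).
    Then x = 19 + 65·0 = 19, valid modulo lcm(65, 4) = 260: x ≡ 19 (mod 260).
Verify: 19 mod 5 = 4 ✓, 19 mod 13 = 6 ✓, 19 mod 4 = 3 ✓.

x ≡ 19 (mod 260).


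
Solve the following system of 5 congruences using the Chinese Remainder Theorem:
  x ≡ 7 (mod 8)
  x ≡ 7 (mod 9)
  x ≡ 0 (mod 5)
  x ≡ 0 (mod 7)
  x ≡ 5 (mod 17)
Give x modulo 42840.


Product of moduli M = 8 · 9 · 5 · 7 · 17 = 42840.
Merge one congruence at a time:
  Start: x ≡ 7 (mod 8).
  Combine with x ≡ 7 (mod 9); new modulus lcm = 72.
    Write x = 7 + 8·t and substitute into x ≡ 7 (mod 9): 8·t ≡ 7 − 7 = 0 (mod 9).
    The inverse of 8 mod 9 is 8 (since 8·8 = 64 = 7·9 + 1), so t ≡ 8·0 = 0 ≡ 0 (mod 9).
    Then x = 7 + 8·0 = 7, valid modulo lcm(8, 9) = 72: x ≡ 7 (mod 72).
  Combine with x ≡ 0 (mod 5); new modulus lcm = 360.
    Write x = 7 + 72·t and substitute into x ≡ 0 (mod 5): 72·t ≡ 0 − 7 = -7 (mod 5).
    Reduce coefficients mod 5: 2·t ≡ 3 (mod 5).
    The inverse of 2 mod 5 is 3 (since 2·3 = 6 = 1·5 + 1), so t ≡ 3·3 = 9 ≡ 4 (mod 5).
    Then x = 7 + 72·4 = 295, valid modulo lcm(72, 5) = 360: x ≡ 295 (mod 360).
  Combine with x ≡ 0 (mod 7); new modulus lcm = 2520.
    Write x = 295 + 360·t and substitute into x ≡ 0 (mod 7): 360·t ≡ 0 − 295 = -295 (mod 7).
    Reduce coefficients mod 7: 3·t ≡ 6 (mod 7).
    The inverse of 3 mod 7 is 5 (since 3·5 = 15 = 2·7 + 1), so t ≡ 5·6 = 30 ≡ 2 (mod 7).
    Then x = 295 + 360·2 = 1015, valid modulo lcm(360, 7) = 2520: x ≡ 1015 (mod 2520).
  Combine with x ≡ 5 (mod 17); new modulus lcm = 42840.
    Write x = 1015 + 2520·t and substitute into x ≡ 5 (mod 17): 2520·t ≡ 5 − 1015 = -1010 (mod 17).
    Reduce coefficients mod 17: 4·t ≡ 10 (mod 17).
    The inverse of 4 mod 17 is 13 (since 4·13 = 52 = 3·17 + 1), so t ≡ 13·10 = 130 ≡ 11 (mod 17).
    Then x = 1015 + 2520·11 = 28735, valid modulo lcm(2520, 17) = 42840: x ≡ 28735 (mod 42840).
Verify against each original: 28735 mod 8 = 7, 28735 mod 9 = 7, 28735 mod 5 = 0, 28735 mod 7 = 0, 28735 mod 17 = 5.

x ≡ 28735 (mod 42840).


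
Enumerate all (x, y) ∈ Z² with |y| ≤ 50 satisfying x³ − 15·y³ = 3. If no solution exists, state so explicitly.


The equation is x³ - 15y³ = 3. For fixed y, x³ = 15·y³ + 3, so a solution requires the RHS to be a perfect cube.
Strategy: iterate y from -50 to 50, compute RHS = 15·y³ + 3, and check whether it is a (positive or negative) perfect cube.
Check small values of y:
  y = 0: RHS = 3 is not a perfect cube.
  y = 1: RHS = 18 is not a perfect cube.
  y = -1: RHS = -12 is not a perfect cube.
  y = 2: RHS = 123 is not a perfect cube.
  y = -2: RHS = -117 is not a perfect cube.
  y = 3: RHS = 408 is not a perfect cube.
  y = -3: RHS = -402 is not a perfect cube.
Continuing the search up to |y| = 50 finds no solutions either.
No (x, y) in the scanned range satisfies the equation.

No integer solutions with |y| ≤ 50.


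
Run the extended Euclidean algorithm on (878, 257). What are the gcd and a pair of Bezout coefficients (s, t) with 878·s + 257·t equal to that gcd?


Euclidean algorithm on (878, 257) — divide until remainder is 0:
  878 = 3 · 257 + 107
  257 = 2 · 107 + 43
  107 = 2 · 43 + 21
  43 = 2 · 21 + 1
  21 = 21 · 1 + 0
gcd(878, 257) = 1.
Track Bezout coefficients alongside the remainders: start with r₀ = 878 = a·1 + b·0 (s = 1, t = 0) and r₁ = 257 = a·0 + b·1 (s = 0, t = 1); each new remainder r_{k+1} = r_{k-1} − q_k·r_k inherits s_{k+1} = s_{k-1} − q_k·s_k, t_{k+1} = t_{k-1} − q_k·t_k, so r_k = a·s_k + b·t_k at every step:
  q = 3: r = 107, s = 1 − 3·0 = 1, t = 0 − 3·1 = -3  (check: 878·1 + 257·(-3) = 107)
  q = 2: r = 43, s = 0 − 2·1 = -2, t = 1 − 2·(-3) = 7  (check: 878·(-2) + 257·7 = 43)
  q = 2: r = 21, s = 1 − 2·(-2) = 5, t = -3 − 2·7 = -17  (check: 878·5 + 257·(-17) = 21)
  q = 2: r = 1, s = -2 − 2·5 = -12, t = 7 − 2·(-17) = 41  (check: 878·(-12) + 257·41 = 1)
The row with r = 1 (the gcd) gives the Bezout coefficients s = -12, t = 41.
Result: 878 · (-12) + 257 · (41) = 1.

gcd(878, 257) = 1; s = -12, t = 41 (check: 878·(-12) + 257·41 = 1).


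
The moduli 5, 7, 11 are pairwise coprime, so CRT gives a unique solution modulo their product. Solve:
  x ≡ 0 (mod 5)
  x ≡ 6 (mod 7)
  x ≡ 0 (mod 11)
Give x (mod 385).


Moduli 5, 7, 11 are pairwise coprime; by CRT there is a unique solution modulo M = 5 · 7 · 11 = 385.
Solve pairwise, accumulating the modulus:
  Start with x ≡ 0 (mod 5).
  Combine with x ≡ 6 (mod 7): since gcd(5, 7) = 1, we get a unique residue mod 35.
    Write x = 0 + 5·t and substitute into x ≡ 6 (mod 7): 5·t ≡ 6 − 0 = 6 (mod 7).
    The inverse of 5 mod 7 is 3 (since 5·3 = 15 = 2·7 + 1), so t ≡ 3·6 = 18 ≡ 4 (mod 7).
    Then x = 0 + 5·4 = 20, valid modulo lcm(5, 7) = 35: x ≡ 20 (mod 35).
  Combine with x ≡ 0 (mod 11): since gcd(35, 11) = 1, we get a unique residue mod 385.
    Write x = 20 + 35·t and substitute into x ≡ 0 (mod 11): 35·t ≡ 0 − 20 = -20 (mod 11).
    Reduce coefficients mod 11: 2·t ≡ 2 (mod 11).
    The inverse of 2 mod 11 is 6 (since 2·6 = 12 = 1·11 + 1), so t ≡ 6·2 = 12 ≡ 1 (mod 11).
    Then x = 20 + 35·1 = 55, valid modulo lcm(35, 11) = 385: x ≡ 55 (mod 385).
Verify: 55 mod 5 = 0 ✓, 55 mod 7 = 6 ✓, 55 mod 11 = 0 ✓.

x ≡ 55 (mod 385).


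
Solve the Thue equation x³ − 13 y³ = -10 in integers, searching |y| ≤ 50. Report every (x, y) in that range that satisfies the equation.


The equation is x³ - 13y³ = -10. For fixed y, x³ = 13·y³ − 10, so a solution requires the RHS to be a perfect cube.
Strategy: iterate y from -50 to 50, compute RHS = 13·y³ − 10, and check whether it is a (positive or negative) perfect cube.
Check small values of y:
  y = 0: RHS = -10 is not a perfect cube.
  y = 1: RHS = 3 is not a perfect cube.
  y = -1: RHS = -23 is not a perfect cube.
  y = 2: RHS = 94 is not a perfect cube.
  y = -2: RHS = -114 is not a perfect cube.
  y = 3: RHS = 341 is not a perfect cube.
  y = -3: RHS = -361 is not a perfect cube.
Continuing the search up to |y| = 50 finds no solutions either.
No (x, y) in the scanned range satisfies the equation.

No integer solutions with |y| ≤ 50.


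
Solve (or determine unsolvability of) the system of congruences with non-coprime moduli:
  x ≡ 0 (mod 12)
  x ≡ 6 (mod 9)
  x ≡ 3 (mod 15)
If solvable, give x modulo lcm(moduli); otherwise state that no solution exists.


Moduli 12, 9, 15 are not pairwise coprime, so CRT works modulo lcm(m_i) when all pairwise compatibility conditions hold.
Pairwise compatibility: gcd(m_i, m_j) must divide a_i - a_j for every pair.
Merge one congruence at a time:
  Start: x ≡ 0 (mod 12).
  Combine with x ≡ 6 (mod 9): gcd(12, 9) = 3; 6 - 0 = 6, which IS divisible by 3, so compatible.
    Write x = 0 + 12·t and substitute into x ≡ 6 (mod 9): 12·t ≡ 6 − 0 = 6 (mod 9).
    Divide the congruence (and modulus) by g = 3: 4·t ≡ 2 (mod 3).
    Reduce coefficients mod 3: 1·t ≡ 2 (mod 3).
    So t ≡ 2 (mod 3).
    Then x = 0 + 12·2 = 24, valid modulo lcm(12, 9) = 36: x ≡ 24 (mod 36).
  Combine with x ≡ 3 (mod 15): gcd(36, 15) = 3; 3 - 24 = -21, which IS divisible by 3, so compatible.
    Write x = 24 + 36·t and substitute into x ≡ 3 (mod 15): 36·t ≡ 3 − 24 = -21 (mod 15).
    Divide the congruence (and modulus) by g = 3: 12·t ≡ -7 (mod 5).
    Reduce coefficients mod 5: 2·t ≡ 3 (mod 5).
    The inverse of 2 mod 5 is 3 (since 2·3 = 6 = 1·5 + 1), so t ≡ 3·3 = 9 ≡ 4 (mod 5).
    Then x = 24 + 36·4 = 168, valid modulo lcm(36, 15) = 180: x ≡ 168 (mod 180).
Verify: 168 mod 12 = 0, 168 mod 9 = 6, 168 mod 15 = 3.

x ≡ 168 (mod 180).


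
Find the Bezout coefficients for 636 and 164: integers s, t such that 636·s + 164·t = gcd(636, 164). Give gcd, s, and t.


Euclidean algorithm on (636, 164) — divide until remainder is 0:
  636 = 3 · 164 + 144
  164 = 1 · 144 + 20
  144 = 7 · 20 + 4
  20 = 5 · 4 + 0
gcd(636, 164) = 4.
Track Bezout coefficients alongside the remainders: start with r₀ = 636 = a·1 + b·0 (s = 1, t = 0) and r₁ = 164 = a·0 + b·1 (s = 0, t = 1); each new remainder r_{k+1} = r_{k-1} − q_k·r_k inherits s_{k+1} = s_{k-1} − q_k·s_k, t_{k+1} = t_{k-1} − q_k·t_k, so r_k = a·s_k + b·t_k at every step:
  q = 3: r = 144, s = 1 − 3·0 = 1, t = 0 − 3·1 = -3  (check: 636·1 + 164·(-3) = 144)
  q = 1: r = 20, s = 0 − 1·1 = -1, t = 1 − 1·(-3) = 4  (check: 636·(-1) + 164·4 = 20)
  q = 7: r = 4, s = 1 − 7·(-1) = 8, t = -3 − 7·4 = -31  (check: 636·8 + 164·(-31) = 4)
The row with r = 4 (the gcd) gives the Bezout coefficients s = 8, t = -31.
Result: 636 · (8) + 164 · (-31) = 4.

gcd(636, 164) = 4; s = 8, t = -31 (check: 636·8 + 164·(-31) = 4).


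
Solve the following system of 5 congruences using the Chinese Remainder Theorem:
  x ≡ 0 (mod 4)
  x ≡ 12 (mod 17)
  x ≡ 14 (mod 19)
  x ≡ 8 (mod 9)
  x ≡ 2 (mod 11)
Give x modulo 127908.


Product of moduli M = 4 · 17 · 19 · 9 · 11 = 127908.
Merge one congruence at a time:
  Start: x ≡ 0 (mod 4).
  Combine with x ≡ 12 (mod 17); new modulus lcm = 68.
    Write x = 0 + 4·t and substitute into x ≡ 12 (mod 17): 4·t ≡ 12 − 0 = 12 (mod 17).
    The inverse of 4 mod 17 is 13 (since 4·13 = 52 = 3·17 + 1), so t ≡ 13·12 = 156 ≡ 3 (mod 17).
    Then x = 0 + 4·3 = 12, valid modulo lcm(4, 17) = 68: x ≡ 12 (mod 68).
  Combine with x ≡ 14 (mod 19); new modulus lcm = 1292.
    Write x = 12 + 68·t and substitute into x ≡ 14 (mod 19): 68·t ≡ 14 − 12 = 2 (mod 19).
    Reduce coefficients mod 19: 11·t ≡ 2 (mod 19).
    The inverse of 11 mod 19 is 7 (since 11·7 = 77 = 4·19 + 1), so t ≡ 7·2 = 14 ≡ 14 (mod 19).
    Then x = 12 + 68·14 = 964, valid modulo lcm(68, 19) = 1292: x ≡ 964 (mod 1292).
  Combine with x ≡ 8 (mod 9); new modulus lcm = 11628.
    Write x = 964 + 1292·t and substitute into x ≡ 8 (mod 9): 1292·t ≡ 8 − 964 = -956 (mod 9).
    Reduce coefficients mod 9: 5·t ≡ 7 (mod 9).
    The inverse of 5 mod 9 is 2 (since 5·2 = 10 = 1·9 + 1), so t ≡ 2·7 = 14 ≡ 5 (mod 9).
    Then x = 964 + 1292·5 = 7424, valid modulo lcm(1292, 9) = 11628: x ≡ 7424 (mod 11628).
  Combine with x ≡ 2 (mod 11); new modulus lcm = 127908.
    Write x = 7424 + 11628·t and substitute into x ≡ 2 (mod 11): 11628·t ≡ 2 − 7424 = -7422 (mod 11).
    Reduce coefficients mod 11: 1·t ≡ 3 (mod 11).
    So t ≡ 3 (mod 11).
    Then x = 7424 + 11628·3 = 42308, valid modulo lcm(11628, 11) = 127908: x ≡ 42308 (mod 127908).
Verify against each original: 42308 mod 4 = 0, 42308 mod 17 = 12, 42308 mod 19 = 14, 42308 mod 9 = 8, 42308 mod 11 = 2.

x ≡ 42308 (mod 127908).


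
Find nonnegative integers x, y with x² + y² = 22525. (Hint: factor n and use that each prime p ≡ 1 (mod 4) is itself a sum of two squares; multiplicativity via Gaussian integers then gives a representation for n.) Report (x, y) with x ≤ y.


Step 1: Factor n = 22525 = 5^2 · 17 · 53.
Step 2: Check the mod-4 condition on each prime factor: 5 ≡ 1 (mod 4), exponent 2; 17 ≡ 1 (mod 4), exponent 1; 53 ≡ 1 (mod 4), exponent 1.
All primes ≡ 3 (mod 4) appear to even exponent (or don't appear), so by the two-squares theorem n IS expressible as a sum of two squares.
Step 3: Build a representation. Group n = k² · m with k = 5 and m = 17 · 53 = 901 (a product of primes ≡ 1 (mod 4)); a representation of m scales to one of n via (k·x)² + (k·y)² = k²(x² + y²). Each prime p ≡ 1 (mod 4) is itself a sum of two squares; find a² by testing p − a² for a perfect square:
  17: 17 − 1² = 16 = 4² ⇒ 17 = 1² + 4².
  53: 53 − 1² = 52, 53 − 2² = 49 = 7² ⇒ 53 = 2² + 7².
  Combine using the Brahmagupta–Fibonacci identity (a² + b²)(c² + d²) = (ac − bd)² + (ad + bc)² = (ac + bd)² + (ad − bc)²:
  17 · 53 = 901: from (1² + 4²)(2² + 7²), take (1·2 − 4·7, 1·7 + 4·2) = (2 − 28, 7 + 8) = (-26, 15); dropping signs (only squares matter) gives (26, 15); check 26² + 15² = 676 + 225 = 901 ✓.
  Scale by k = 5: (5·26, 5·15) = (130, 75).
Step 4: Order so x ≤ y and verify: 75² + 130² = 5625 + 16900 = 22525 = n. ✓

n = 22525 = 75² + 130² (one valid representation with x ≤ y).


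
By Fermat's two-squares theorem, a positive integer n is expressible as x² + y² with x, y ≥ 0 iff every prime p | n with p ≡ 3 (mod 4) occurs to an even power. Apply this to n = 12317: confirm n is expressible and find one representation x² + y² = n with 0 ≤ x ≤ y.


Step 1: Factor n = 12317 = 109 · 113.
Step 2: Check the mod-4 condition on each prime factor: 109 ≡ 1 (mod 4), exponent 1; 113 ≡ 1 (mod 4), exponent 1.
All primes ≡ 3 (mod 4) appear to even exponent (or don't appear), so by the two-squares theorem n IS expressible as a sum of two squares.
Step 3: Build a representation. Here n = 109 · 113 is a product of primes ≡ 1 (mod 4). Each prime p ≡ 1 (mod 4) is itself a sum of two squares; find a² by testing p − a² for a perfect square:
  109: 109 − 1² = 108, 109 − 2² = 105, 109 − 3² = 100 = 10² ⇒ 109 = 3² + 10².
  113: 113 − 1² = 112, 113 − 2² = 109, 113 − 3² = 104, 113 − 4² = 97, 113 − 5² = 88, 113 − 6² = 77, 113 − 7² = 64 = 8² ⇒ 113 = 7² + 8².
  Combine using the Brahmagupta–Fibonacci identity (a² + b²)(c² + d²) = (ac − bd)² + (ad + bc)² = (ac + bd)² + (ad − bc)²:
  109 · 113 = 12317: from (3² + 10²)(7² + 8²), take (3·7 − 10·8, 3·8 + 10·7) = (21 − 80, 24 + 70) = (-59, 94); dropping signs (only squares matter) gives (59, 94); check 59² + 94² = 3481 + 8836 = 12317 ✓.
Step 4: Order so x ≤ y and verify: 59² + 94² = 3481 + 8836 = 12317 = n. ✓

n = 12317 = 59² + 94² (one valid representation with x ≤ y).


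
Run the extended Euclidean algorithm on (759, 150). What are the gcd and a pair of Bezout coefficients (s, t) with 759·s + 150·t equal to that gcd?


Euclidean algorithm on (759, 150) — divide until remainder is 0:
  759 = 5 · 150 + 9
  150 = 16 · 9 + 6
  9 = 1 · 6 + 3
  6 = 2 · 3 + 0
gcd(759, 150) = 3.
Track Bezout coefficients alongside the remainders: start with r₀ = 759 = a·1 + b·0 (s = 1, t = 0) and r₁ = 150 = a·0 + b·1 (s = 0, t = 1); each new remainder r_{k+1} = r_{k-1} − q_k·r_k inherits s_{k+1} = s_{k-1} − q_k·s_k, t_{k+1} = t_{k-1} − q_k·t_k, so r_k = a·s_k + b·t_k at every step:
  q = 5: r = 9, s = 1 − 5·0 = 1, t = 0 − 5·1 = -5  (check: 759·1 + 150·(-5) = 9)
  q = 16: r = 6, s = 0 − 16·1 = -16, t = 1 − 16·(-5) = 81  (check: 759·(-16) + 150·81 = 6)
  q = 1: r = 3, s = 1 − 1·(-16) = 17, t = -5 − 1·81 = -86  (check: 759·17 + 150·(-86) = 3)
The row with r = 3 (the gcd) gives the Bezout coefficients s = 17, t = -86.
Result: 759 · (17) + 150 · (-86) = 3.

gcd(759, 150) = 3; s = 17, t = -86 (check: 759·17 + 150·(-86) = 3).


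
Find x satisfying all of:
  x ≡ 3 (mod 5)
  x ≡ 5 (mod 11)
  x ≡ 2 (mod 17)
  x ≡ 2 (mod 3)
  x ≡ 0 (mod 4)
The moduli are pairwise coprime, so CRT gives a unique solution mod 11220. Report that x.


Product of moduli M = 5 · 11 · 17 · 3 · 4 = 11220.
Merge one congruence at a time:
  Start: x ≡ 3 (mod 5).
  Combine with x ≡ 5 (mod 11); new modulus lcm = 55.
    Write x = 3 + 5·t and substitute into x ≡ 5 (mod 11): 5·t ≡ 5 − 3 = 2 (mod 11).
    The inverse of 5 mod 11 is 9 (since 5·9 = 45 = 4·11 + 1), so t ≡ 9·2 = 18 ≡ 7 (mod 11).
    Then x = 3 + 5·7 = 38, valid modulo lcm(5, 11) = 55: x ≡ 38 (mod 55).
  Combine with x ≡ 2 (mod 17); new modulus lcm = 935.
    Write x = 38 + 55·t and substitute into x ≡ 2 (mod 17): 55·t ≡ 2 − 38 = -36 (mod 17).
    Reduce coefficients mod 17: 4·t ≡ 15 (mod 17).
    The inverse of 4 mod 17 is 13 (since 4·13 = 52 = 3·17 + 1), so t ≡ 13·15 = 195 ≡ 8 (mod 17).
    Then x = 38 + 55·8 = 478, valid modulo lcm(55, 17) = 935: x ≡ 478 (mod 935).
  Combine with x ≡ 2 (mod 3); new modulus lcm = 2805.
    Write x = 478 + 935·t and substitute into x ≡ 2 (mod 3): 935·t ≡ 2 − 478 = -476 (mod 3).
    Reduce coefficients mod 3: 2·t ≡ 1 (mod 3).
    The inverse of 2 mod 3 is 2 (since 2·2 = 4 = 1·3 + 1), so t ≡ 2·1 = 2 ≡ 2 (mod 3).
    Then x = 478 + 935·2 = 2348, valid modulo lcm(935, 3) = 2805: x ≡ 2348 (mod 2805).
  Combine with x ≡ 0 (mod 4); new modulus lcm = 11220.
    Write x = 2348 + 2805·t and substitute into x ≡ 0 (mod 4): 2805·t ≡ 0 − 2348 = -2348 (mod 4).
    Reduce coefficients mod 4: 1·t ≡ 0 (mod 4).
    So t ≡ 0 (mod 4).
    Then x = 2348 + 2805·0 = 2348, valid modulo lcm(2805, 4) = 11220: x ≡ 2348 (mod 11220).
Verify against each original: 2348 mod 5 = 3, 2348 mod 11 = 5, 2348 mod 17 = 2, 2348 mod 3 = 2, 2348 mod 4 = 0.

x ≡ 2348 (mod 11220).


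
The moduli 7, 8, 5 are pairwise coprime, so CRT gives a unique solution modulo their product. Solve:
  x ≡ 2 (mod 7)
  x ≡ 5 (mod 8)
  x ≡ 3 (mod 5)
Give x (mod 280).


Moduli 7, 8, 5 are pairwise coprime; by CRT there is a unique solution modulo M = 7 · 8 · 5 = 280.
Solve pairwise, accumulating the modulus:
  Start with x ≡ 2 (mod 7).
  Combine with x ≡ 5 (mod 8): since gcd(7, 8) = 1, we get a unique residue mod 56.
    Write x = 2 + 7·t and substitute into x ≡ 5 (mod 8): 7·t ≡ 5 − 2 = 3 (mod 8).
    The inverse of 7 mod 8 is 7 (since 7·7 = 49 = 6·8 + 1), so t ≡ 7·3 = 21 ≡ 5 (mod 8).
    Then x = 2 + 7·5 = 37, valid modulo lcm(7, 8) = 56: x ≡ 37 (mod 56).
  Combine with x ≡ 3 (mod 5): since gcd(56, 5) = 1, we get a unique residue mod 280.
    Write x = 37 + 56·t and substitute into x ≡ 3 (mod 5): 56·t ≡ 3 − 37 = -34 (mod 5).
    Reduce coefficients mod 5: 1·t ≡ 1 (mod 5).
    So t ≡ 1 (mod 5).
    Then x = 37 + 56·1 = 93, valid modulo lcm(56, 5) = 280: x ≡ 93 (mod 280).
Verify: 93 mod 7 = 2 ✓, 93 mod 8 = 5 ✓, 93 mod 5 = 3 ✓.

x ≡ 93 (mod 280).


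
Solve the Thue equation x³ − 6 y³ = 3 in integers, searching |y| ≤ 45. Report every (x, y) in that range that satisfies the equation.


The equation is x³ - 6y³ = 3. For fixed y, x³ = 6·y³ + 3, so a solution requires the RHS to be a perfect cube.
Strategy: iterate y from -45 to 45, compute RHS = 6·y³ + 3, and check whether it is a (positive or negative) perfect cube.
Check small values of y:
  y = 0: RHS = 3 is not a perfect cube.
  y = 1: RHS = 9 is not a perfect cube.
  y = -1: RHS = -3 is not a perfect cube.
  y = 2: RHS = 51 is not a perfect cube.
  y = -2: RHS = -45 is not a perfect cube.
  y = 3: RHS = 165 is not a perfect cube.
  y = -3: RHS = -159 is not a perfect cube.
Continuing the search up to |y| = 45 finds no solutions either.
No (x, y) in the scanned range satisfies the equation.

No integer solutions with |y| ≤ 45.


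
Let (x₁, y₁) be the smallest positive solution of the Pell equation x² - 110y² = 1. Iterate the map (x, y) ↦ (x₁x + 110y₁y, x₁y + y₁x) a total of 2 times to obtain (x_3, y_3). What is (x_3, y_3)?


Step 1: Find the fundamental solution (x₁, y₁) of x² - 110y² = 1.
  Expand √110 as a continued fraction. a₀ = ⌊√110⌋ = 10; iterate m_{k+1} = d_k·a_k − m_k, d_{k+1} = (110 − m_{k+1}²)/d_k, a_{k+1} = ⌊(a₀ + m_{k+1})/d_{k+1}⌋ (starting m₀ = 0, d₀ = 1), with convergents p_k = a_k·p_{k-1} + p_{k-2}, q_k = a_k·q_{k-1} + q_{k-2} (p₋₁ = 1, q₋₁ = 0):
  k = 0: a₀ = 10; p₀/q₀ = 10/1; p₀² − 110·q₀² = 100 − 110 = -10.
  k = 1: m = 10, d = 10, a = ⌊(10 + 10)/10⌋ = 2; p/q = (2·10 + 1)/(2·1 + 0) = 21/2; p² − 110·q² = 441 − 440 = 1.
  The first convergent with p² − 110·q² = 1 gives the fundamental solution (x₁, y₁) = (21, 2).
Step 2: Apply the recurrence (x_{n+1}, y_{n+1}) = (x₁x_n + 110y₁y_n, x₁y_n + y₁x_n) repeatedly.
  From (x_1, y_1) = (21, 2): x_2 = 21·21 + 110·2·2 = 881; y_2 = 21·2 + 2·21 = 84.
  From (x_2, y_2) = (881, 84): x_3 = 21·881 + 110·2·84 = 36981; y_3 = 21·84 + 2·881 = 3526.
Step 3: Verify x_3² - 110·y_3² = 1367594361 - 1367594360 = 1 (should be 1). ✓

(x_1, y_1) = (21, 2); (x_3, y_3) = (36981, 3526).


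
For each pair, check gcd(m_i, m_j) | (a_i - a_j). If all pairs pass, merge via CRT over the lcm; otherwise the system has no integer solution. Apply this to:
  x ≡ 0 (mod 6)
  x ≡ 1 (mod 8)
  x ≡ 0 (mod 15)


Moduli 6, 8, 15 are not pairwise coprime, so CRT works modulo lcm(m_i) when all pairwise compatibility conditions hold.
Pairwise compatibility: gcd(m_i, m_j) must divide a_i - a_j for every pair.
Merge one congruence at a time:
  Start: x ≡ 0 (mod 6).
  Combine with x ≡ 1 (mod 8): gcd(6, 8) = 2, and 1 - 0 = 1 is NOT divisible by 2.
    ⇒ system is inconsistent (no integer solution).

No solution (the system is inconsistent).


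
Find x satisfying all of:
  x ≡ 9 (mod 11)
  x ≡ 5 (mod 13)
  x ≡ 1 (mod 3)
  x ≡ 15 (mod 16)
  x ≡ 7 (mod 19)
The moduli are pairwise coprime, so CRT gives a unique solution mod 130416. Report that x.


Product of moduli M = 11 · 13 · 3 · 16 · 19 = 130416.
Merge one congruence at a time:
  Start: x ≡ 9 (mod 11).
  Combine with x ≡ 5 (mod 13); new modulus lcm = 143.
    Write x = 9 + 11·t and substitute into x ≡ 5 (mod 13): 11·t ≡ 5 − 9 = -4 (mod 13).
    Reduce coefficients mod 13: 11·t ≡ 9 (mod 13).
    The inverse of 11 mod 13 is 6 (since 11·6 = 66 = 5·13 + 1), so t ≡ 6·9 = 54 ≡ 2 (mod 13).
    Then x = 9 + 11·2 = 31, valid modulo lcm(11, 13) = 143: x ≡ 31 (mod 143).
  Combine with x ≡ 1 (mod 3); new modulus lcm = 429.
    Write x = 31 + 143·t and substitute into x ≡ 1 (mod 3): 143·t ≡ 1 − 31 = -30 (mod 3).
    Reduce coefficients mod 3: 2·t ≡ 0 (mod 3).
    The inverse of 2 mod 3 is 2 (since 2·2 = 4 = 1·3 + 1), so t ≡ 2·0 = 0 ≡ 0 (mod 3).
    Then x = 31 + 143·0 = 31, valid modulo lcm(143, 3) = 429: x ≡ 31 (mod 429).
  Combine with x ≡ 15 (mod 16); new modulus lcm = 6864.
    Write x = 31 + 429·t and substitute into x ≡ 15 (mod 16): 429·t ≡ 15 − 31 = -16 (mod 16).
    Reduce coefficients mod 16: 13·t ≡ 0 (mod 16).
    The inverse of 13 mod 16 is 5 (since 13·5 = 65 = 4·16 + 1), so t ≡ 5·0 = 0 ≡ 0 (mod 16).
    Then x = 31 + 429·0 = 31, valid modulo lcm(429, 16) = 6864: x ≡ 31 (mod 6864).
  Combine with x ≡ 7 (mod 19); new modulus lcm = 130416.
    Write x = 31 + 6864·t and substitute into x ≡ 7 (mod 19): 6864·t ≡ 7 − 31 = -24 (mod 19).
    Reduce coefficients mod 19: 5·t ≡ 14 (mod 19).
    The inverse of 5 mod 19 is 4 (since 5·4 = 20 = 1·19 + 1), so t ≡ 4·14 = 56 ≡ 18 (mod 19).
    Then x = 31 + 6864·18 = 123583, valid modulo lcm(6864, 19) = 130416: x ≡ 123583 (mod 130416).
Verify against each original: 123583 mod 11 = 9, 123583 mod 13 = 5, 123583 mod 3 = 1, 123583 mod 16 = 15, 123583 mod 19 = 7.

x ≡ 123583 (mod 130416).


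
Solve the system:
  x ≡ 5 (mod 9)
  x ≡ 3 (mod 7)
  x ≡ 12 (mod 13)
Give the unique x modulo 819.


Moduli 9, 7, 13 are pairwise coprime; by CRT there is a unique solution modulo M = 9 · 7 · 13 = 819.
Solve pairwise, accumulating the modulus:
  Start with x ≡ 5 (mod 9).
  Combine with x ≡ 3 (mod 7): since gcd(9, 7) = 1, we get a unique residue mod 63.
    Write x = 5 + 9·t and substitute into x ≡ 3 (mod 7): 9·t ≡ 3 − 5 = -2 (mod 7).
    Reduce coefficients mod 7: 2·t ≡ 5 (mod 7).
    The inverse of 2 mod 7 is 4 (since 2·4 = 8 = 1·7 + 1), so t ≡ 4·5 = 20 ≡ 6 (mod 7).
    Then x = 5 + 9·6 = 59, valid modulo lcm(9, 7) = 63: x ≡ 59 (mod 63).
  Combine with x ≡ 12 (mod 13): since gcd(63, 13) = 1, we get a unique residue mod 819.
    Write x = 59 + 63·t and substitute into x ≡ 12 (mod 13): 63·t ≡ 12 − 59 = -47 (mod 13).
    Reduce coefficients mod 13: 11·t ≡ 5 (mod 13).
    The inverse of 11 mod 13 is 6 (since 11·6 = 66 = 5·13 + 1), so t ≡ 6·5 = 30 ≡ 4 (mod 13).
    Then x = 59 + 63·4 = 311, valid modulo lcm(63, 13) = 819: x ≡ 311 (mod 819).
Verify: 311 mod 9 = 5 ✓, 311 mod 7 = 3 ✓, 311 mod 13 = 12 ✓.

x ≡ 311 (mod 819).


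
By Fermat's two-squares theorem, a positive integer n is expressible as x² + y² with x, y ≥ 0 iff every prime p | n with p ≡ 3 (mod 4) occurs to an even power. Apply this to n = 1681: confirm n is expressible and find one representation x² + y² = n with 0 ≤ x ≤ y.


Step 1: Factor n = 1681 = 41^2.
Step 2: Check the mod-4 condition on each prime factor: 41 ≡ 1 (mod 4), exponent 2.
All primes ≡ 3 (mod 4) appear to even exponent (or don't appear), so by the two-squares theorem n IS expressible as a sum of two squares.
Step 3: Build a representation. Here n = 41 · 41 is a product of primes ≡ 1 (mod 4). Each prime p ≡ 1 (mod 4) is itself a sum of two squares; find a² by testing p − a² for a perfect square:
  41: 41 − 1² = 40, 41 − 2² = 37, 41 − 3² = 32, 41 − 4² = 25 = 5² ⇒ 41 = 4² + 5².
  Combine using the Brahmagupta–Fibonacci identity (a² + b²)(c² + d²) = (ac − bd)² + (ad + bc)² = (ac + bd)² + (ad − bc)²:
  41 · 41 = 1681: from (4² + 5²)(4² + 5²), take (4·4 − 5·5, 4·5 + 5·4) = (16 − 25, 20 + 20) = (-9, 40); dropping signs (only squares matter) gives (9, 40); check 9² + 40² = 81 + 1600 = 1681 ✓.
Step 4: Order so x ≤ y and verify: 9² + 40² = 81 + 1600 = 1681 = n. ✓

n = 1681 = 9² + 40² (one valid representation with x ≤ y).


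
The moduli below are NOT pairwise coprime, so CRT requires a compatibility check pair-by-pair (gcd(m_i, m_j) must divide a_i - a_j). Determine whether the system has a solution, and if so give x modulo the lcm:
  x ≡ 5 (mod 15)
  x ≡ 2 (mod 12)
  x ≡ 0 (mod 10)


Moduli 15, 12, 10 are not pairwise coprime, so CRT works modulo lcm(m_i) when all pairwise compatibility conditions hold.
Pairwise compatibility: gcd(m_i, m_j) must divide a_i - a_j for every pair.
Merge one congruence at a time:
  Start: x ≡ 5 (mod 15).
  Combine with x ≡ 2 (mod 12): gcd(15, 12) = 3; 2 - 5 = -3, which IS divisible by 3, so compatible.
    Write x = 5 + 15·t and substitute into x ≡ 2 (mod 12): 15·t ≡ 2 − 5 = -3 (mod 12).
    Divide the congruence (and modulus) by g = 3: 5·t ≡ -1 (mod 4).
    Reduce coefficients mod 4: 1·t ≡ 3 (mod 4).
    So t ≡ 3 (mod 4).
    Then x = 5 + 15·3 = 50, valid modulo lcm(15, 12) = 60: x ≡ 50 (mod 60).
  Combine with x ≡ 0 (mod 10): gcd(60, 10) = 10; 0 - 50 = -50, which IS divisible by 10, so compatible.
    Write x = 50 + 60·t and substitute into x ≡ 0 (mod 10): 60·t ≡ 0 − 50 = -50 (mod 10).
    Divide the congruence (and modulus) by g = 10: 6·t ≡ -5 (mod 1).
    Modulo 1 every t works; take t = 0.
    Then x = 50 + 60·0 = 50, valid modulo lcm(60, 10) = 60: x ≡ 50 (mod 60).
Verify: 50 mod 15 = 5, 50 mod 12 = 2, 50 mod 10 = 0.

x ≡ 50 (mod 60).
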